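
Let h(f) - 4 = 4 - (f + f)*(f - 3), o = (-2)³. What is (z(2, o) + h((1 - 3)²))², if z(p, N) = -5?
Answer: 25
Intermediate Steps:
o = -8
h(f) = 8 - 2*f*(-3 + f) (h(f) = 4 + (4 - (f + f)*(f - 3)) = 4 + (4 - 2*f*(-3 + f)) = 8 - 2*f*(-3 + f))
(z(2, o) + h((1 - 3)²))² = (-5 + (8 - 2*(1 - 3)⁴ + 6*(1 - 3)²))² = (-5 + (8 - 2*((-2)²)² + 6*(-2)²))² = (-5 + (8 - 2*4² + 6*4))² = (-5 + (8 - 2*16 + 24))² = (-5 + (8 - 32 + 24))² = (-5 + 0)² = (-5)² = 25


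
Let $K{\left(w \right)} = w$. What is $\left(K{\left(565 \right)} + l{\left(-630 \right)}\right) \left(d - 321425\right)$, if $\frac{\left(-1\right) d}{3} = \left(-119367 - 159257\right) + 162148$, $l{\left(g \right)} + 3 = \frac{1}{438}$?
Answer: $\frac{6893134471}{438} \approx 1.5738 \cdot 10^{7}$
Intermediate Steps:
$l{\left(g \right)} = - \frac{1313}{438}$ ($l{\left(g \right)} = -3 + \frac{1}{438} = - \frac{1313}{438}$)
$d = 349428$ ($d = - 3 \left(\left(-119367 - 159257\right) + 162148\right) = - 3 \left(-278624 + 162148\right) = \left(-3\right) \left(-116476\right) = 349428$)
$\left(K{\left(565 \right)} + l{\left(-630 \right)}\right) \left(d - 321425\right) = \left(565 - \frac{1313}{438}\right) \left(349428 - 321425\right) = \frac{246157}{438} \cdot 28003 = \frac{6893134471}{438}$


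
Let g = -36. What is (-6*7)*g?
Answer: 1512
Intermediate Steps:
(-6*7)*g = -6*7*(-36) = -42*(-36) = 1512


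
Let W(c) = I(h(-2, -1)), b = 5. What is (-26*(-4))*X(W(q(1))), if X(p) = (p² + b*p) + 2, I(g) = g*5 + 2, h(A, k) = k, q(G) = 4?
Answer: -416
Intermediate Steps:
I(g) = 2 + 5*g (I(g) = 5*g + 2 = 2 + 5*g)
W(c) = -3 (W(c) = 2 + 5*(-1) = 2 - 5 = -3)
X(p) = 2 + p² + 5*p (X(p) = (p² + 5*p) + 2 = 2 + p² + 5*p)
(-26*(-4))*X(W(q(1))) = (-26*(-4))*(2 + (-3)² + 5*(-3)) = 104*(2 + 9 - 15) = 104*(-4) = -416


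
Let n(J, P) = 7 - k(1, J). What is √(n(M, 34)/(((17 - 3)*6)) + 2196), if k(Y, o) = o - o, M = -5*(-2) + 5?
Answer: 19*√219/6 ≈ 46.862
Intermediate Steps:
M = 15 (M = 10 + 5 = 15)
k(Y, o) = 0
n(J, P) = 7 (n(J, P) = 7 - 1*0 = 7 + 0 = 7)
√(n(M, 34)/(((17 - 3)*6)) + 2196) = √(7/(((17 - 3)*6)) + 2196) = √(7/((14*6)) + 2196) = √(7/84 + 2196) = √(7*(1/84) + 2196) = √(1/12 + 2196) = √(26353/12) = 19*√219/6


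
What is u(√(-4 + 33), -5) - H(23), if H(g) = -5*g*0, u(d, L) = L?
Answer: -5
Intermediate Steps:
H(g) = 0
u(√(-4 + 33), -5) - H(23) = -5 - 1*0 = -5 + 0 = -5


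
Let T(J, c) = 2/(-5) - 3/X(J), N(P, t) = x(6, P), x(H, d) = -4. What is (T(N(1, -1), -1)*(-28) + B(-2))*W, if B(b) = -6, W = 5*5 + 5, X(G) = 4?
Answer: 786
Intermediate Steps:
N(P, t) = -4
W = 30 (W = 25 + 5 = 30)
T(J, c) = -23/20 (T(J, c) = 2/(-5) - 3/4 = 2*(-⅕) - 3*¼ = -⅖ - ¾ = -23/20)
(T(N(1, -1), -1)*(-28) + B(-2))*W = (-23/20*(-28) - 6)*30 = (161/5 - 6)*30 = (131/5)*30 = 786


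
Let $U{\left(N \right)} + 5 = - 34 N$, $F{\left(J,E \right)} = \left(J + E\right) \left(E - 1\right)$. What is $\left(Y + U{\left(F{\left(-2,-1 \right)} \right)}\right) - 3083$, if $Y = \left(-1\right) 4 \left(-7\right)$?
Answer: $-3264$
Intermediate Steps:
$F{\left(J,E \right)} = \left(-1 + E\right) \left(E + J\right)$ ($F{\left(J,E \right)} = \left(E + J\right) \left(-1 + E\right) = \left(-1 + E\right) \left(E + J\right)$)
$U{\left(N \right)} = -5 - 34 N$
$Y = 28$ ($Y = \left(-4\right) \left(-7\right) = 28$)
$\left(Y + U{\left(F{\left(-2,-1 \right)} \right)}\right) - 3083 = \left(28 - \left(5 + 34 \left(\left(-1\right)^{2} - -1 - -2 - -2\right)\right)\right) - 3083 = \left(28 - \left(5 + 34 \left(1 + 1 + 2 + 2\right)\right)\right) - 3083 = \left(28 - 209\right) - 3083 = -181 - 3083 = -3264$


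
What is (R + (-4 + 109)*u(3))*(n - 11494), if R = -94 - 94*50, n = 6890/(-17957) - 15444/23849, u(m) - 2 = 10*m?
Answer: 7059326429738040/428256493 ≈ 1.6484e+7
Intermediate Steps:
u(m) = 2 + 10*m
n = -441647518/428256493 (n = 6890*(-1/17957) - 15444*1/23849 = -6890/17957 - 15444/23849 = -441647518/428256493 ≈ -1.0313)
R = -4794 (R = -94 - 4700 = -4794)
(R + (-4 + 109)*u(3))*(n - 11494) = (-4794 + (-4 + 109)*(2 + 10*3))*(-441647518/428256493 - 11494) = (-4794 + 105*(2 + 30))*(-4922821778060/428256493) = (-4794 + 105*32)*(-4922821778060/428256493) = (-4794 + 3360)*(-4922821778060/428256493) = -1434*(-4922821778060/428256493) = 7059326429738040/428256493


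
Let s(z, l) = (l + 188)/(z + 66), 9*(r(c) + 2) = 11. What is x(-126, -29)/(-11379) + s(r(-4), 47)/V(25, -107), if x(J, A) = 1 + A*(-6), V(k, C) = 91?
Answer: 14718610/607832043 ≈ 0.024215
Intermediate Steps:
r(c) = -7/9 (r(c) = -2 + (⅑)*11 = -2 + 11/9 = -7/9)
s(z, l) = (188 + l)/(66 + z)
x(J, A) = 1 - 6*A
x(-126, -29)/(-11379) + s(r(-4), 47)/V(25, -107) = (1 - 6*(-29))/(-11379) + ((188 + 47)/(66 - 7/9))/91 = (1 + 174)*(-1/11379) + (235/(587/9))*(1/91) = 175*(-1/11379) + ((9/587)*235)*(1/91) = -175/11379 + (2115/587)*(1/91) = -175/11379 + 2115/53417 = 14718610/607832043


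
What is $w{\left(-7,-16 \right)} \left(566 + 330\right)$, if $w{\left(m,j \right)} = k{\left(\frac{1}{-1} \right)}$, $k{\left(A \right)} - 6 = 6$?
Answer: $10752$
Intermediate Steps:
$k{\left(A \right)} = 12$ ($k{\left(A \right)} = 6 + 6 = 12$)
$w{\left(m,j \right)} = 12$
$w{\left(-7,-16 \right)} \left(566 + 330\right) = 12 \left(566 + 330\right) = 12 \cdot 896 = 10752$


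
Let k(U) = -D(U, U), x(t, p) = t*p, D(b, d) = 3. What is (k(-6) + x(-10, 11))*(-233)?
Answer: 26329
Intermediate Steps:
x(t, p) = p*t
k(U) = -3 (k(U) = -1*3 = -3)
(k(-6) + x(-10, 11))*(-233) = (-3 + 11*(-10))*(-233) = (-3 - 110)*(-233) = -113*(-233) = 26329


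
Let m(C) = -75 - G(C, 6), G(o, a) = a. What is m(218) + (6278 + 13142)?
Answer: 19339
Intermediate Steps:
m(C) = -81 (m(C) = -75 - 1*6 = -75 - 6 = -81)
m(218) + (6278 + 13142) = -81 + (6278 + 13142) = -81 + 19420 = 19339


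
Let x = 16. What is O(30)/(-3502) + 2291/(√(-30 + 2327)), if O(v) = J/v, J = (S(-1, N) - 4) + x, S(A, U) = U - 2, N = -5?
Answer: -1/21012 + 2291*√2297/2297 ≈ 47.802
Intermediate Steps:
S(A, U) = -2 + U
J = 5 (J = ((-2 - 5) - 4) + 16 = (-7 - 4) + 16 = -11 + 16 = 5)
O(v) = 5/v
O(30)/(-3502) + 2291/(√(-30 + 2327)) = (5/30)/(-3502) + 2291/(√(-30 + 2327)) = (5*(1/30))*(-1/3502) + 2291/(√2297) = (⅙)*(-1/3502) + 2291*(√2297/2297) = -1/21012 + 2291*√2297/2297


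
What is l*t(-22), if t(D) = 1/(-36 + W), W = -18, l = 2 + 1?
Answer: -1/18 ≈ -0.055556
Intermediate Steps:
l = 3
t(D) = -1/54 (t(D) = 1/(-36 - 18) = 1/(-54) = -1/54)
l*t(-22) = 3*(-1/54) = -1/18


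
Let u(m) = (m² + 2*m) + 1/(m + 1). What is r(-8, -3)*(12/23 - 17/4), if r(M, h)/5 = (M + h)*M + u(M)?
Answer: -232995/92 ≈ -2532.6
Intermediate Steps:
u(m) = m² + 1/(1 + m) + 2*m (u(m) = (m² + 2*m) + 1/(1 + m) = m² + 1/(1 + m) + 2*m)
r(M, h) = 5*M*(M + h) + 5*(1 + M³ + 2*M + 3*M²)/(1 + M) (r(M, h) = 5*((M + h)*M + (1 + M³ + 2*M + 3*M²)/(1 + M)) = 5*(M*(M + h) + (1 + M³ + 2*M + 3*M²)/(1 + M)) = 5*M*(M + h) + 5*(1 + M³ + 2*M + 3*M²)/(1 + M))
r(-8, -3)*(12/23 - 17/4) = (5*(1 + (-8)³ + 2*(-8) + 3*(-8)² - 8*(1 - 8)*(-8 - 3))/(1 - 8))*(12/23 - 17/4) = (5*(1 - 512 - 16 + 3*64 - 8*(-7)*(-11))/(-7))*(12*(1/23) - 17*¼) = (5*(-⅐)*(1 - 512 - 16 + 192 - 616))*(12/23 - 17/4) = (5*(-⅐)*(-951))*(-343/92) = (4755/7)*(-343/92) = -232995/92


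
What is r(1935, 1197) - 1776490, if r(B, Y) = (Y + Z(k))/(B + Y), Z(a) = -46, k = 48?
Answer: -5563965529/3132 ≈ -1.7765e+6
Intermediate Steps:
r(B, Y) = (-46 + Y)/(B + Y) (r(B, Y) = (Y - 46)/(B + Y) = (-46 + Y)/(B + Y))
r(1935, 1197) - 1776490 = (-46 + 1197)/(1935 + 1197) - 1776490 = 1151/3132 - 1776490 = -5563965529/3132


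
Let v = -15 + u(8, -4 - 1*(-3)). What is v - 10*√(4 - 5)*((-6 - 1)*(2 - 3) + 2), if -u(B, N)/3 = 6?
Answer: -33 - 90*I ≈ -33.0 - 90.0*I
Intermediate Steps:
u(B, N) = -18 (u(B, N) = -3*6 = -18)
v = -33 (v = -15 - 18 = -33)
v - 10*√(4 - 5)*((-6 - 1)*(2 - 3) + 2) = -33 - 10*√(4 - 5)*((-6 - 1)*(2 - 3) + 2) = -33 - 10*√(-1)*(-7*(-1) + 2) = -33 - 10*I*(7 + 2) = -33 - 10*I*9 = -33 - 90*I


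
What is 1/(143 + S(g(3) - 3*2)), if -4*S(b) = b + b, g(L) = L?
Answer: 2/289 ≈ 0.0069204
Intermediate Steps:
S(b) = -b/2 (S(b) = -(b + b)/4 = -b/2)
1/(143 + S(g(3) - 3*2)) = 1/(143 - (3 - 3*2)/2) = 1/(143 - (3 - 6)/2) = 1/(143 - 1/2*(-3)) = 1/(143 + 3/2) = 1/(289/2) = 2/289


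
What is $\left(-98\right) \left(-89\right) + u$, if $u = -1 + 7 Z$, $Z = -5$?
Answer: $8686$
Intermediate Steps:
$u = -36$ ($u = -1 + 7 \left(-5\right) = -1 - 35 = -36$)
$\left(-98\right) \left(-89\right) + u = \left(-98\right) \left(-89\right) - 36 = 8722 - 36 = 8686$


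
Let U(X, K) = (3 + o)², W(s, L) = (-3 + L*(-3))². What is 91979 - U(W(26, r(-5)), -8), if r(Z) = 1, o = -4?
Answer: 91978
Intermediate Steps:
W(s, L) = (-3 - 3*L)²
U(X, K) = 1 (U(X, K) = (3 - 4)² = (-1)² = 1)
91979 - U(W(26, r(-5)), -8) = 91979 - 1*1 = 91979 - 1 = 91978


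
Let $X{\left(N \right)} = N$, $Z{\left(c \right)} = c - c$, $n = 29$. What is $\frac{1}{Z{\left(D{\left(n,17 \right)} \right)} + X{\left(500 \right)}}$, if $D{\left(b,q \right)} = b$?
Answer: $\frac{1}{500} \approx 0.002$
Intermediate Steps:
$Z{\left(c \right)} = 0$
$\frac{1}{Z{\left(D{\left(n,17 \right)} \right)} + X{\left(500 \right)}} = \frac{1}{0 + 500} = \frac{1}{500}$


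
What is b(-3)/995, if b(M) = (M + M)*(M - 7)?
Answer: 12/199 ≈ 0.060301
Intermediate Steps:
b(M) = 2*M*(-7 + M) (b(M) = (2*M)*(-7 + M) = 2*M*(-7 + M))
b(-3)/995 = (2*(-3)*(-7 - 3))/995 = (2*(-3)*(-10))*(1/995) = 60*(1/995) = 12/199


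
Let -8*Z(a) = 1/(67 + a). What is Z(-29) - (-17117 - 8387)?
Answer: 7753215/304 ≈ 25504.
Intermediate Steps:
Z(a) = -1/(8*(67 + a))
Z(-29) - (-17117 - 8387) = -1/(536 + 8*(-29)) - (-17117 - 8387) = -1/(536 - 232) - 1*(-25504) = -1/304 + 25504 = 7753215/304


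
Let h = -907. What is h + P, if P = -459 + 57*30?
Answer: 344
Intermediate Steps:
P = 1251 (P = -459 + 1710 = 1251)
h + P = -907 + 1251 = 344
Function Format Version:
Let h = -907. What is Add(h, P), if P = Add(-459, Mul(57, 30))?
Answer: 344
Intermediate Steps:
P = 1251 (P = Add(-459, 1710) = 1251)
Add(h, P) = Add(-907, 1251) = 344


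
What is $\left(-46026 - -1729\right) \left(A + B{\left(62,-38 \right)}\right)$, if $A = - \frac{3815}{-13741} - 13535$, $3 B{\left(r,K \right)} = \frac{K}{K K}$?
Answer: $\frac{134168047205291}{223782} \approx 5.9955 \cdot 10^{8}$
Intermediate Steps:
$B{\left(r,K \right)} = \frac{1}{3 K}$ ($B{\left(r,K \right)} = \frac{K \frac{1}{K K}}{3} = \frac{K \frac{1}{K^{2}}}{3} = \frac{1}{3 K}$)
$A = - \frac{26568660}{1963}$ ($A = \left(-3815\right) \left(- \frac{1}{13741}\right) - 13535 = \frac{545}{1963} - 13535 = - \frac{26568660}{1963} \approx -13535.0$)
$\left(-46026 - -1729\right) \left(A + B{\left(62,-38 \right)}\right) = \left(-46026 - -1729\right) \left(- \frac{26568660}{1963} + \frac{1}{3 \left(-38\right)}\right) = \left(-46026 + 1729\right) \left(- \frac{26568660}{1963} + \frac{1}{3} \left(- \frac{1}{38}\right)\right) = - 44297 \left(- \frac{26568660}{1963} - \frac{1}{114}\right) = \left(-44297\right) \left(- \frac{3028829203}{223782}\right) = \frac{134168047205291}{223782}$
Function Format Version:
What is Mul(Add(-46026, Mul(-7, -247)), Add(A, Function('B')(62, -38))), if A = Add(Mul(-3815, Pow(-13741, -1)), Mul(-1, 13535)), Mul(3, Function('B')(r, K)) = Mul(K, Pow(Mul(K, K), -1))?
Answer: Rational(134168047205291, 223782) ≈ 5.9955e+8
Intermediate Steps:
Function('B')(r, K) = Mul(Rational(1, 3), Pow(K, -1)) (Function('B')(r, K) = Mul(Rational(1, 3), Mul(K, Pow(Mul(K, K), -1))) = Mul(Rational(1, 3), Mul(K, Pow(Pow(K, 2), -1))) = Mul(Rational(1, 3), Mul(K, Pow(K, -2))) = Mul(Rational(1, 3), Pow(K, -1)))
A = Rational(-26568660, 1963) (A = Add(Mul(-3815, Rational(-1, 13741)), -13535) = Add(Rational(545, 1963), -13535) = Rational(-26568660, 1963) ≈ -13535.)
Mul(Add(-46026, Mul(-7, -247)), Add(A, Function('B')(62, -38))) = Mul(Add(-46026, Mul(-7, -247)), Add(Rational(-26568660, 1963), Mul(Rational(1, 3), Pow(-38, -1)))) = Mul(Add(-46026, 1729), Add(Rational(-26568660, 1963), Mul(Rational(1, 3), Rational(-1, 38)))) = Mul(-44297, Add(Rational(-26568660, 1963), Rational(-1, 114))) = Mul(-44297, Rational(-3028829203, 223782)) = Rational(134168047205291, 223782)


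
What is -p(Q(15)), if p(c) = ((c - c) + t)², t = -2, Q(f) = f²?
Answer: -4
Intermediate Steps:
p(c) = 4 (p(c) = ((c - c) - 2)² = (0 - 2)² = (-2)² = 4)
-p(Q(15)) = -1*4 = -4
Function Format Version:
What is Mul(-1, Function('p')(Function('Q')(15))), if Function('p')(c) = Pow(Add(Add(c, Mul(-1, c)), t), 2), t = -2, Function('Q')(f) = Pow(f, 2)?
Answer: -4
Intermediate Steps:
Function('p')(c) = 4 (Function('p')(c) = Pow(Add(Add(c, Mul(-1, c)), -2), 2) = Pow(Add(0, -2), 2) = Pow(-2, 2) = 4)
Mul(-1, Function('p')(Function('Q')(15))) = Mul(-1, 4) = -4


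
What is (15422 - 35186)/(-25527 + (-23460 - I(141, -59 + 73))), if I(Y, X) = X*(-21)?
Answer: 6588/16231 ≈ 0.40589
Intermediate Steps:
I(Y, X) = -21*X
(15422 - 35186)/(-25527 + (-23460 - I(141, -59 + 73))) = (15422 - 35186)/(-25527 + (-23460 - (-21)*(-59 + 73))) = -19764/(-25527 + (-23460 - (-21)*14)) = -19764/(-25527 + (-23460 - 1*(-294))) = -19764/(-25527 + (-23460 + 294)) = -19764/(-25527 - 23166) = -19764/(-48693) = -19764*(-1/48693) = 6588/16231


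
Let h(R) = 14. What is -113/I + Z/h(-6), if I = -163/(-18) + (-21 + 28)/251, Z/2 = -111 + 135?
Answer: -2588802/287273 ≈ -9.0116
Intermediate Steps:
Z = 48 (Z = 2*(-111 + 135) = 2*24 = 48)
I = 41039/4518 (I = -163*(-1/18) + 7*(1/251) = 163/18 + 7/251 = 41039/4518 ≈ 9.0835)
-113/I + Z/h(-6) = -113/41039/4518 + 48/14 = -113*4518/41039 + 48*(1/14) = -510534/41039 + 24/7 = -2588802/287273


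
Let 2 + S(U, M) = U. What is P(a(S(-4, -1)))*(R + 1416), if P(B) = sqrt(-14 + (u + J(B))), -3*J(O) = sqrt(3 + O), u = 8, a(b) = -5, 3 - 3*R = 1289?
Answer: 2962*sqrt(-54 - 3*I*sqrt(2))/9 ≈ 94.933 - 2420.3*I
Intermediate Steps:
R = -1286/3 (R = 1 - 1/3*1289 = 1 - 1289/3 = -1286/3 ≈ -428.67)
S(U, M) = -2 + U
J(O) = -sqrt(3 + O)/3
P(B) = sqrt(-6 - sqrt(3 + B)/3) (P(B) = sqrt(-14 + (8 - sqrt(3 + B)/3)) = sqrt(-6 - sqrt(3 + B)/3))
P(a(S(-4, -1)))*(R + 1416) = (sqrt(-54 - 3*sqrt(3 - 5))/3)*(-1286/3 + 1416) = (sqrt(-54 - 3*I*sqrt(2))/3)*(2962/3) = 2962*sqrt(-54 - 3*I*sqrt(2))/9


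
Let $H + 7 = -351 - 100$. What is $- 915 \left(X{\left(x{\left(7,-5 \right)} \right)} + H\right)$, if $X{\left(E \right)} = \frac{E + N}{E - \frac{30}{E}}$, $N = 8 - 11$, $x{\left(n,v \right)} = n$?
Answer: $\frac{7936710}{19} \approx 4.1772 \cdot 10^{5}$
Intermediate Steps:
$N = -3$
$X{\left(E \right)} = \frac{-3 + E}{E - \frac{30}{E}}$ ($X{\left(E \right)} = \frac{E - 3}{E - \frac{30}{E}} = \frac{-3 + E}{E - \frac{30}{E}}$)
$H = -458$ ($H = -7 - 451 = -458$)
$- 915 \left(X{\left(x{\left(7,-5 \right)} \right)} + H\right) = - 915 \left(\frac{7 \left(-3 + 7\right)}{-30 + 7^{2}} - 458\right) = - 915 \left(7 \frac{1}{-30 + 49} \cdot 4 - 458\right) = - 915 \left(7 \cdot \frac{1}{19} \cdot 4 - 458\right) = - 915 \left(\frac{28}{19} - 458\right) = \left(-915\right) \left(- \frac{8674}{19}\right) = \frac{7936710}{19}$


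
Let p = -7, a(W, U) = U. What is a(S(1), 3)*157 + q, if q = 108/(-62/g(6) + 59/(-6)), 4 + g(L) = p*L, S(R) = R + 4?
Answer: 536637/1171 ≈ 458.27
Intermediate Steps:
S(R) = 4 + R
g(L) = -4 - 7*L
q = -14904/1171 (q = 108/(-62/(-4 - 7*6) + 59/(-6)) = 108/(-62/(-4 - 42) + 59*(-1/6)) = 108/(-62/(-46) - 59/6) = 108/(-62*(-1/46) - 59/6) = 108/(31/23 - 59/6) = 108/(-1171/138) = 108*(-138/1171) = -14904/1171 ≈ -12.728)
a(S(1), 3)*157 + q = 3*157 - 14904/1171 = 471 - 14904/1171 = 536637/1171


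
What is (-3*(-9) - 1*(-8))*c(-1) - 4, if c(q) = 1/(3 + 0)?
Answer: 23/3 ≈ 7.6667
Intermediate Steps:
c(q) = 1/3
(-3*(-9) - 1*(-8))*c(-1) - 4 = (-3*(-9) - 1*(-8))*(1/3) - 4 = (27 + 8)*(1/3) - 4 = 35*(1/3) - 4 = 35/3 - 4 = 23/3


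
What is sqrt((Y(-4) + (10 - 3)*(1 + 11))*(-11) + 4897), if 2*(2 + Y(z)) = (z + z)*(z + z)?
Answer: sqrt(3643) ≈ 60.357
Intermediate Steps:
Y(z) = -2 + 2*z**2 (Y(z) = -2 + ((z + z)*(z + z))/2 = -2 + ((2*z)*(2*z))/2 = -2 + (4*z**2)/2 = -2 + 2*z**2)
sqrt((Y(-4) + (10 - 3)*(1 + 11))*(-11) + 4897) = sqrt(((-2 + 2*(-4)**2) + (10 - 3)*(1 + 11))*(-11) + 4897) = sqrt(((-2 + 2*16) + 7*12)*(-11) + 4897) = sqrt(((-2 + 32) + 84)*(-11) + 4897) = sqrt((30 + 84)*(-11) + 4897) = sqrt(114*(-11) + 4897) = sqrt(-1254 + 4897) = sqrt(3643)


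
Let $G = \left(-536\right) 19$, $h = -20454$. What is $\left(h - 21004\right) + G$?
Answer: $-51642$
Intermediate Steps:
$G = -10184$
$\left(h - 21004\right) + G = \left(-20454 - 21004\right) - 10184 = -41458 - 10184 = -51642$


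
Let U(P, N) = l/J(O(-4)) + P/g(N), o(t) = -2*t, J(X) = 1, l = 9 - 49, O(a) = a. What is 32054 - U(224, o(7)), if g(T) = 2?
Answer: 31982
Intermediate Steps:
l = -40
U(P, N) = -40 + P/2 (U(P, N) = -40/1 + P/2 = -40*1 + P*(1/2) = -40 + P/2)
32054 - U(224, o(7)) = 32054 - (-40 + (1/2)*224) = 32054 - (-40 + 112) = 32054 - 1*72 = 32054 - 72 = 31982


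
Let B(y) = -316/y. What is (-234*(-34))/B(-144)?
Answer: 286416/79 ≈ 3625.5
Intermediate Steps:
(-234*(-34))/B(-144) = (-234*(-34))/((-316/(-144))) = 7956/((-316*(-1/144))) = 7956/(79/36) = 7956*(36/79) = 286416/79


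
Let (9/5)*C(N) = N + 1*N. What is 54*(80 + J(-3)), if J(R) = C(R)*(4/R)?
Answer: 4560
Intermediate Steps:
C(N) = 10*N/9 (C(N) = 5*(N + 1*N)/9 = 5*(N + N)/9 = 5*(2*N)/9 = 10*N/9)
J(R) = 40/9 (J(R) = (10*R/9)*(4/R) = 40/9)
54*(80 + J(-3)) = 54*(80 + 40/9) = 54*(760/9) = 4560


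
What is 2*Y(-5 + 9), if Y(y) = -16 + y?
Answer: -24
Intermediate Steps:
2*Y(-5 + 9) = 2*(-16 + (-5 + 9)) = 2*(-16 + 4) = 2*(-12) = -24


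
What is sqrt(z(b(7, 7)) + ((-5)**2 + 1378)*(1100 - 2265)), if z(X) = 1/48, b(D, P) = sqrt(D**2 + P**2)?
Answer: I*sqrt(235367277)/12 ≈ 1278.5*I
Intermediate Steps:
z(X) = 1/48
sqrt(z(b(7, 7)) + ((-5)**2 + 1378)*(1100 - 2265)) = sqrt(1/48 + ((-5)**2 + 1378)*(1100 - 2265)) = sqrt(1/48 + (25 + 1378)*(-1165)) = sqrt(1/48 + 1403*(-1165)) = sqrt(1/48 - 1634495) = sqrt(-78455759/48) = I*sqrt(235367277)/12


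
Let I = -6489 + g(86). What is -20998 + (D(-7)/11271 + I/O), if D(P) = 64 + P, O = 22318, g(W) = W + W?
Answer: -1760678857475/83848726 ≈ -20998.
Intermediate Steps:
g(W) = 2*W
I = -6317 (I = -6489 + 2*86 = -6489 + 172 = -6317)
-20998 + (D(-7)/11271 + I/O) = -20998 + ((64 - 7)/11271 - 6317/22318) = -20998 + (57*(1/11271) - 6317*1/22318) = -20998 + (19/3757 - 6317/22318) = -20998 - 23308927/83848726 = -1760678857475/83848726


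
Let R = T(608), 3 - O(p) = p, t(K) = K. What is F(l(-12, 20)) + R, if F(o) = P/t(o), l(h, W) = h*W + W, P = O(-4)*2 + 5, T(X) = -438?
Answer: -96379/220 ≈ -438.09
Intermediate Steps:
O(p) = 3 - p
P = 19 (P = (3 - 1*(-4))*2 + 5 = (3 + 4)*2 + 5 = 7*2 + 5 = 14 + 5 = 19)
l(h, W) = W + W*h (l(h, W) = W*h + W = W + W*h)
R = -438
F(o) = 19/o
F(l(-12, 20)) + R = 19/((20*(1 - 12))) - 438 = 19/((20*(-11))) - 438 = 19/(-220) - 438 = 19*(-1/220) - 438 = -19/220 - 438 = -96379/220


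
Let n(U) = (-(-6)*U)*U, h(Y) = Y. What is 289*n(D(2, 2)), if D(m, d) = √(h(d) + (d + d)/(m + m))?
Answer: 5202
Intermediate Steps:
D(m, d) = √(d + d/m) (D(m, d) = √(d + (d + d)/(m + m)) = √(d + (2*d)/((2*m))) = √(d + (2*d)*(1/(2*m))) = √(d + d/m))
n(U) = 6*U² (n(U) = (6*U)*U = 6*U²)
289*n(D(2, 2)) = 289*(6*(√(2 + 2/2))²) = 289*(6*(√(2 + 2*(½)))²) = 289*(6*(√(2 + 1))²) = 289*(6*(√3)²) = 289*(6*3) = 289*18 = 5202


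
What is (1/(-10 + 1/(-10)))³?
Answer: -1000/1030301 ≈ -0.00097059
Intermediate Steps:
(1/(-10 + 1/(-10)))³ = (1/(-10 - ⅒))³ = (1/(-101/10))³ = (-10/101)³ = -1000/1030301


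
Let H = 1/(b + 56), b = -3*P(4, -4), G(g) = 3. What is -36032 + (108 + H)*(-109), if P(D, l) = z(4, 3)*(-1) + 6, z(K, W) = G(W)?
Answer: -2246897/47 ≈ -47806.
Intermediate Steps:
z(K, W) = 3
P(D, l) = 3 (P(D, l) = 3*(-1) + 6 = -3 + 6 = 3)
b = -9 (b = -3*3 = -9)
H = 1/47 (H = 1/(-9 + 56) = 1/47 ≈ 0.021277)
-36032 + (108 + H)*(-109) = -36032 + (108 + 1/47)*(-109) = -36032 + (5077/47)*(-109) = -36032 - 553393/47 = -2246897/47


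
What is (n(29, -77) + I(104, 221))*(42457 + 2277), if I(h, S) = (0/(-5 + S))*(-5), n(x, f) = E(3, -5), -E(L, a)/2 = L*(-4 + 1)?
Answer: 805212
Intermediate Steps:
E(L, a) = 6*L (E(L, a) = -2*L*(-4 + 1) = -2*L*(-3) = -(-6)*L = 6*L)
n(x, f) = 18 (n(x, f) = 6*3 = 18)
I(h, S) = 0 (I(h, S) = 0*(-5) = 0)
(n(29, -77) + I(104, 221))*(42457 + 2277) = (18 + 0)*(42457 + 2277) = 18*44734 = 805212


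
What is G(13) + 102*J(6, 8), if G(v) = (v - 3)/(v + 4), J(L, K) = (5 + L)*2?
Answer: 38158/17 ≈ 2244.6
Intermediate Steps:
J(L, K) = 10 + 2*L
G(v) = (-3 + v)/(4 + v)
G(13) + 102*J(6, 8) = (-3 + 13)/(4 + 13) + 102*(10 + 2*6) = 10/17 + 102*(10 + 12) = (1/17)*10 + 102*22 = 10/17 + 2244 = 38158/17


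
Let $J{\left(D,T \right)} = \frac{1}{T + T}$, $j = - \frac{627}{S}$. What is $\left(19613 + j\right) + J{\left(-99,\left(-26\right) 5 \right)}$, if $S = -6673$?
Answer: $\frac{34028319087}{1734980} \approx 19613.0$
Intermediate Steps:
$j = \frac{627}{6673}$ ($j = - \frac{627}{-6673} = \left(-627\right) \left(- \frac{1}{6673}\right) = \frac{627}{6673} \approx 0.093961$)
$J{\left(D,T \right)} = \frac{1}{2 T}$
$\left(19613 + j\right) + J{\left(-99,\left(-26\right) 5 \right)} = \left(19613 + \frac{627}{6673}\right) + \frac{1}{2 \left(\left(-26\right) 5\right)} = \frac{130878176}{6673} + \frac{1}{2 \left(-130\right)} = \frac{130878176}{6673} + \frac{1}{2} \left(- \frac{1}{130}\right) = \frac{130878176}{6673} - \frac{1}{260} = \frac{34028319087}{1734980}$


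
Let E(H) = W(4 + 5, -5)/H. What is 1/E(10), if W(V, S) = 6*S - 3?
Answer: -10/33 ≈ -0.30303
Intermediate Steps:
W(V, S) = -3 + 6*S
E(H) = -33/H (E(H) = (-3 + 6*(-5))/H = (-3 - 30)/H = -33/H)
1/E(10) = 1/(-33/10) = -10/33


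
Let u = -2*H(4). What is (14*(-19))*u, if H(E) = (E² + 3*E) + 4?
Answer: 17024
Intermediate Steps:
H(E) = 4 + E² + 3*E
u = -64 (u = -2*(4 + 4² + 3*4) = -2*(4 + 16 + 12) = -2*32 = -64)
(14*(-19))*u = (14*(-19))*(-64) = -266*(-64) = 17024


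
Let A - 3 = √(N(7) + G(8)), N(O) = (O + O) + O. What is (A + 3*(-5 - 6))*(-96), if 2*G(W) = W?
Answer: 2400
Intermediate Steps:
N(O) = 3*O (N(O) = 2*O + O = 3*O)
G(W) = W/2
A = 8 (A = 3 + √(3*7 + (½)*8) = 3 + √(21 + 4) = 3 + √25 = 3 + 5 = 8)
(A + 3*(-5 - 6))*(-96) = (8 + 3*(-5 - 6))*(-96) = (8 + 3*(-11))*(-96) = (8 - 33)*(-96) = -25*(-96) = 2400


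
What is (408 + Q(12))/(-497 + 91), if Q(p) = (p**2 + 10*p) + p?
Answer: -342/203 ≈ -1.6847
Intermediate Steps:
Q(p) = p**2 + 11*p
(408 + Q(12))/(-497 + 91) = (408 + 12*(11 + 12))/(-497 + 91) = (408 + 12*23)/(-406) = (408 + 276)*(-1/406) = 684*(-1/406) = -342/203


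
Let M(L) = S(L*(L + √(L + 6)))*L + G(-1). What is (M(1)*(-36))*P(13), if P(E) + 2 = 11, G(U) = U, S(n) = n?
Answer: -324*√7 ≈ -857.22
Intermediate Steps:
P(E) = 9 (P(E) = -2 + 11 = 9)
M(L) = -1 + L²*(L + √(6 + L)) (M(L) = (L*(L + √(L + 6)))*L - 1 = (L*(L + √(6 + L)))*L - 1 = L²*(L + √(6 + L)) - 1 = -1 + L²*(L + √(6 + L)))
(M(1)*(-36))*P(13) = ((-1 + 1²*(1 + √(6 + 1)))*(-36))*9 = ((-1 + 1*(1 + √7))*(-36))*9 = ((-1 + (1 + √7))*(-36))*9 = (√7*(-36))*9 = -36*√7*9 = -324*√7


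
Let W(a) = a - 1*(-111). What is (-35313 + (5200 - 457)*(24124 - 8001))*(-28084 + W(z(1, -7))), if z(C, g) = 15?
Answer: -2136999812808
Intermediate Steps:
W(a) = 111 + a (W(a) = a + 111 = 111 + a)
(-35313 + (5200 - 457)*(24124 - 8001))*(-28084 + W(z(1, -7))) = (-35313 + (5200 - 457)*(24124 - 8001))*(-28084 + (111 + 15)) = (-35313 + 4743*16123)*(-28084 + 126) = (-35313 + 76471389)*(-27958) = 76436076*(-27958) = -2136999812808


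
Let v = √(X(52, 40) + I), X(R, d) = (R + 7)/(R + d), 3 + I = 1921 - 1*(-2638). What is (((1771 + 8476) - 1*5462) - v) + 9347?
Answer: 14132 - 3*√1071317/46 ≈ 14065.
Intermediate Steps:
I = 4556 (I = -3 + (1921 - 1*(-2638)) = -3 + (1921 + 2638) = -3 + 4559 = 4556)
X(R, d) = (7 + R)/(R + d)
v = 3*√1071317/46 (v = √((7 + 52)/(52 + 40) + 4556) = √(59/92 + 4556) = √(419211/92) = 3*√1071317/46 ≈ 67.503)
(((1771 + 8476) - 1*5462) - v) + 9347 = (((1771 + 8476) - 1*5462) - 3*√1071317/46) + 9347 = ((10247 - 5462) - 3*√1071317/46) + 9347 = (4785 - 3*√1071317/46) + 9347 = 14132 - 3*√1071317/46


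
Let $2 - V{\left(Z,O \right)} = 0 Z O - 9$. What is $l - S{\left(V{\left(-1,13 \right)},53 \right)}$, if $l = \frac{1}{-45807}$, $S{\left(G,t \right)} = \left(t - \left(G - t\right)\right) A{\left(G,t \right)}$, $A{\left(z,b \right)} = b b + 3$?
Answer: $- \frac{12236881981}{45807} \approx -2.6714 \cdot 10^{5}$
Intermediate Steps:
$V{\left(Z,O \right)} = 11$ ($V{\left(Z,O \right)} = 2 - \left(0 Z O - 9\right) = 2 - \left(0 O - 9\right) = 2 - \left(0 - 9\right) = 2 - -9 = 2 + 9 = 11$)
$A{\left(z,b \right)} = 3 + b^{2}$ ($A{\left(z,b \right)} = b^{2} + 3 = 3 + b^{2}$)
$S{\left(G,t \right)} = \left(3 + t^{2}\right) \left(- G + 2 t\right)$ ($S{\left(G,t \right)} = \left(t - \left(G - t\right)\right) \left(3 + t^{2}\right) = \left(- G + 2 t\right) \left(3 + t^{2}\right) = \left(3 + t^{2}\right) \left(- G + 2 t\right)$)
$l = - \frac{1}{45807} \approx -2.1831 \cdot 10^{-5}$
$l - S{\left(V{\left(-1,13 \right)},53 \right)} = - \frac{1}{45807} - - \left(3 + 53^{2}\right) \left(11 - 106\right) = - \frac{1}{45807} - - \left(3 + 2809\right) \left(11 - 106\right) = - \frac{1}{45807} - \left(-1\right) 2812 \left(-95\right) = - \frac{1}{45807} - 267140 = - \frac{12236881981}{45807}$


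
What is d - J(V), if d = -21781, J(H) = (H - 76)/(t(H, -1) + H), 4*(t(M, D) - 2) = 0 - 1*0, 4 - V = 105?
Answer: -718832/33 ≈ -21783.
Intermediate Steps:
V = -101 (V = 4 - 1*105 = 4 - 105 = -101)
t(M, D) = 2 (t(M, D) = 2 + (0 - 1*0)/4 = 2 + (0 + 0)/4 = 2 + (1/4)*0 = 2 + 0 = 2)
J(H) = (-76 + H)/(2 + H) (J(H) = (H - 76)/(2 + H) = (-76 + H)/(2 + H))
d - J(V) = -21781 - (-76 - 101)/(2 - 101) = -21781 - (-177)/(-99) = -21781 - (-1)*(-177)/99 = -21781 - 1*59/33 = -21781 - 59/33 = -718832/33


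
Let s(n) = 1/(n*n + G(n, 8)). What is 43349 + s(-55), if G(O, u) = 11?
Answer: 131607565/3036 ≈ 43349.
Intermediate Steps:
s(n) = 1/(11 + n**2) (s(n) = 1/(n*n + 11) = 1/(n**2 + 11) = 1/(11 + n**2))
43349 + s(-55) = 43349 + 1/(11 + (-55)**2) = 43349 + 1/(11 + 3025) = 43349 + 1/3036 = 131607565/3036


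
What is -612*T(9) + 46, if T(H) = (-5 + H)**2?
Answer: -9746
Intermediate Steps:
-612*T(9) + 46 = -612*(-5 + 9)**2 + 46 = -612*4**2 + 46 = -612*16 + 46 = -9792 + 46 = -9746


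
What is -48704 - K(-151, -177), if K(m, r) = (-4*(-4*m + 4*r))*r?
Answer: 24928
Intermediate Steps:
K(m, r) = r*(-16*r + 16*m) (K(m, r) = (-16*r + 16*m)*r = r*(-16*r + 16*m))
-48704 - K(-151, -177) = -48704 - 16*(-177)*(-151 - 1*(-177)) = -48704 - 16*(-177)*(-151 + 177) = -48704 - 16*(-177)*26 = -48704 - 1*(-73632) = -48704 + 73632 = 24928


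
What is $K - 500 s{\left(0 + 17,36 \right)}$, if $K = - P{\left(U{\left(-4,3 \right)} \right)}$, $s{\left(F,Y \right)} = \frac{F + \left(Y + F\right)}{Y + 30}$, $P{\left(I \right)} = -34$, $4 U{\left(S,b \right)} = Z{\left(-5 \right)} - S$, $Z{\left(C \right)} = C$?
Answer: $- \frac{16378}{33} \approx -496.3$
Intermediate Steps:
$U{\left(S,b \right)} = - \frac{5}{4} - \frac{S}{4}$ ($U{\left(S,b \right)} = \frac{-5 - S}{4} = - \frac{5}{4} - \frac{S}{4}$)
$s{\left(F,Y \right)} = \frac{Y + 2 F}{30 + Y}$ ($s{\left(F,Y \right)} = \frac{F + \left(F + Y\right)}{30 + Y} = \frac{Y + 2 F}{30 + Y}$)
$K = 34$ ($K = \left(-1\right) \left(-34\right) = 34$)
$K - 500 s{\left(0 + 17,36 \right)} = 34 - 500 \frac{36 + 2 \left(0 + 17\right)}{30 + 36} = 34 - 500 \frac{36 + 2 \cdot 17}{66} = 34 - 500 \frac{36 + 34}{66} = 34 - 500 \cdot \frac{1}{66} \cdot 70 = 34 - \frac{17500}{33} = - \frac{16378}{33}$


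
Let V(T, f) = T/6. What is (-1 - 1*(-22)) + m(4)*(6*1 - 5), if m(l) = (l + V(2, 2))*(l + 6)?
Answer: 193/3 ≈ 64.333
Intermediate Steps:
V(T, f) = T/6 (V(T, f) = T*(⅙) = T/6)
m(l) = (6 + l)*(⅓ + l) (m(l) = (l + (⅙)*2)*(l + 6) = (l + ⅓)*(6 + l) = (⅓ + l)*(6 + l) = (6 + l)*(⅓ + l))
(-1 - 1*(-22)) + m(4)*(6*1 - 5) = (-1 - 1*(-22)) + (2 + 4² + (19/3)*4)*(6*1 - 5) = (-1 + 22) + (2 + 16 + 76/3)*(6 - 5) = 21 + (130/3)*1 = 21 + 130/3 = 193/3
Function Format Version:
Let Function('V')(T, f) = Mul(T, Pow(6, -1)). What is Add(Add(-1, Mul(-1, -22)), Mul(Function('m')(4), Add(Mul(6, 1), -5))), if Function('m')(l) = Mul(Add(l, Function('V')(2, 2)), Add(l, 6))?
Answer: Rational(193, 3) ≈ 64.333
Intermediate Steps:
Function('V')(T, f) = Mul(Rational(1, 6), T) (Function('V')(T, f) = Mul(T, Rational(1, 6)) = Mul(Rational(1, 6), T))
Function('m')(l) = Mul(Add(6, l), Add(Rational(1, 3), l)) (Function('m')(l) = Mul(Add(l, Mul(Rational(1, 6), 2)), Add(l, 6)) = Mul(Add(l, Rational(1, 3)), Add(6, l)) = Mul(Add(Rational(1, 3), l), Add(6, l)) = Mul(Add(6, l), Add(Rational(1, 3), l)))
Add(Add(-1, Mul(-1, -22)), Mul(Function('m')(4), Add(Mul(6, 1), -5))) = Add(Add(-1, Mul(-1, -22)), Mul(Add(2, Pow(4, 2), Mul(Rational(19, 3), 4)), Add(Mul(6, 1), -5))) = Add(Add(-1, 22), Mul(Add(2, 16, Rational(76, 3)), Add(6, -5))) = Add(21, Mul(Rational(130, 3), 1)) = Add(21, Rational(130, 3)) = Rational(193, 3)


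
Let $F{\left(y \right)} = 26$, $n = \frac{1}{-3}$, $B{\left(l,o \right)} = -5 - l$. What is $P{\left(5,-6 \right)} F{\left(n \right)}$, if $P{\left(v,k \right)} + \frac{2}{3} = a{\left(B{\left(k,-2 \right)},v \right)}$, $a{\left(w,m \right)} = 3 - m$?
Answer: $- \frac{208}{3} \approx -69.333$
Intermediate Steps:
$n = - \frac{1}{3} \approx -0.33333$
$P{\left(v,k \right)} = \frac{7}{3} - v$ ($P{\left(v,k \right)} = - \frac{2}{3} - \left(-3 + v\right) = \frac{7}{3} - v$)
$P{\left(5,-6 \right)} F{\left(n \right)} = \left(\frac{7}{3} - 5\right) 26 = \left(- \frac{8}{3}\right) 26 = - \frac{208}{3}$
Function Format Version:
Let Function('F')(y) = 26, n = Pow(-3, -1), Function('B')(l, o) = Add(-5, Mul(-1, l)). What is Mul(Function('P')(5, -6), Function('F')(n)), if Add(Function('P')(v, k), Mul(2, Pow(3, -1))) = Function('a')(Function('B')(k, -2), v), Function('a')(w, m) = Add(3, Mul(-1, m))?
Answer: Rational(-208, 3) ≈ -69.333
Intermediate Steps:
n = Rational(-1, 3) ≈ -0.33333
Function('P')(v, k) = Add(Rational(7, 3), Mul(-1, v)) (Function('P')(v, k) = Add(Rational(-2, 3), Add(3, Mul(-1, v))) = Add(Rational(7, 3), Mul(-1, v)))
Mul(Function('P')(5, -6), Function('F')(n)) = Mul(Add(Rational(7, 3), Mul(-1, 5)), 26) = Mul(Add(Rational(7, 3), -5), 26) = Mul(Rational(-8, 3), 26) = Rational(-208, 3)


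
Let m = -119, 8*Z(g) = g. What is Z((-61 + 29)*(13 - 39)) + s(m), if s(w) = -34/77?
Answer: 7974/77 ≈ 103.56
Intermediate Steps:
Z(g) = g/8
s(w) = -34/77 (s(w) = -34*1/77 = -34/77)
Z((-61 + 29)*(13 - 39)) + s(m) = ((-61 + 29)*(13 - 39))/8 - 34/77 = (-32*(-26))/8 - 34/77 = (1/8)*832 - 34/77 = 104 - 34/77 = 7974/77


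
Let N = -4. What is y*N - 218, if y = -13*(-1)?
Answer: -270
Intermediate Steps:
y = 13
y*N - 218 = 13*(-4) - 218 = -52 - 218 = -270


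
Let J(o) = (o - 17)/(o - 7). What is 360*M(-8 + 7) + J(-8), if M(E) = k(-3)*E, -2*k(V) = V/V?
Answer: 545/3 ≈ 181.67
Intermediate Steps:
J(o) = (-17 + o)/(-7 + o)
k(V) = -½ (k(V) = -V/(2*V) = -½*1 = -½)
M(E) = -E/2
360*M(-8 + 7) + J(-8) = 360*(-(-8 + 7)/2) + (-17 - 8)/(-7 - 8) = 360*(-½*(-1)) - 25/(-15) = 360*(½) - 1/15*(-25) = 180 + 5/3 = 545/3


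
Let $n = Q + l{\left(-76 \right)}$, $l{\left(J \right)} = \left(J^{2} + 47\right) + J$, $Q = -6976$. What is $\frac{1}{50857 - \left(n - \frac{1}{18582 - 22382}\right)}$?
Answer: $\frac{3800}{197926799} \approx 1.9199 \cdot 10^{-5}$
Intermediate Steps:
$l{\left(J \right)} = 47 + J + J^{2}$ ($l{\left(J \right)} = \left(47 + J^{2}\right) + J = 47 + J + J^{2}$)
$n = -1229$ ($n = -6976 + \left(47 - 76 + \left(-76\right)^{2}\right) = -6976 + \left(47 - 76 + 5776\right) = -6976 + 5747 = -1229$)
$\frac{1}{50857 - \left(n - \frac{1}{18582 - 22382}\right)} = \frac{1}{50857 + \left(\frac{1}{18582 - 22382} - -1229\right)} = \frac{1}{50857 + \left(\frac{1}{18582 + \left(-24679 + 2297\right)} + 1229\right)} = \frac{1}{50857 + \left(\frac{1}{18582 - 22382} + 1229\right)} = \frac{1}{50857 + \left(\frac{1}{-3800} + 1229\right)} = \frac{1}{50857 + \left(- \frac{1}{3800} + 1229\right)} = \frac{1}{50857 + \frac{4670199}{3800}} = \frac{1}{\frac{197926799}{3800}} = \frac{3800}{197926799}$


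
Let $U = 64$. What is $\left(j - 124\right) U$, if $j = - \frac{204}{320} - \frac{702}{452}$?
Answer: $- \frac{4563052}{565} \approx -8076.2$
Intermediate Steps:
$j = - \frac{19803}{9040}$ ($j = \left(-204\right) \frac{1}{320} - \frac{351}{226} = - \frac{51}{80} - \frac{351}{226} = - \frac{19803}{9040} \approx -2.1906$)
$\left(j - 124\right) U = \left(- \frac{19803}{9040} - 124\right) 64 = \left(- \frac{1140763}{9040}\right) 64 = - \frac{4563052}{565}$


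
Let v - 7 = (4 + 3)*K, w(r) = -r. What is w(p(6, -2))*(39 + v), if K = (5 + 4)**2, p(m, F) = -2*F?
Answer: -2452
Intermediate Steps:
K = 81 (K = 9**2 = 81)
v = 574 (v = 7 + (4 + 3)*81 = 7 + 7*81 = 7 + 567 = 574)
w(p(6, -2))*(39 + v) = (-(-2)*(-2))*(39 + 574) = -1*4*613 = -4*613 = -2452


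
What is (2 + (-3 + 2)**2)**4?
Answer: 81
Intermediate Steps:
(2 + (-3 + 2)**2)**4 = (2 + (-1)**2)**4 = (2 + 1)**4 = 3**4 = 81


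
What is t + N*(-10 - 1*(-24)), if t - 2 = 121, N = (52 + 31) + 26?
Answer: 1649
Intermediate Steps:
N = 109 (N = 83 + 26 = 109)
t = 123 (t = 2 + 121 = 123)
t + N*(-10 - 1*(-24)) = 123 + 109*(-10 - 1*(-24)) = 123 + 109*(-10 + 24) = 123 + 109*14 = 123 + 1526 = 1649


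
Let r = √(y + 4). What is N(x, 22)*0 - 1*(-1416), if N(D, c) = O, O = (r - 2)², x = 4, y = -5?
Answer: 1416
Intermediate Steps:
r = I (r = √(-5 + 4) = √(-1) = I ≈ 1.0*I)
O = (-2 + I)² (O = (I - 2)² = (-2 + I)² ≈ 3.0 - 4.0*I)
N(D, c) = (2 - I)²
N(x, 22)*0 - 1*(-1416) = (2 - I)²*0 - 1*(-1416) = 0 + 1416 = 1416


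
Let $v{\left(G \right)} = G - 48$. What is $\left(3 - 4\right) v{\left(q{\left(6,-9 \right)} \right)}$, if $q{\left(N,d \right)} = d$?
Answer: $57$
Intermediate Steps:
$v{\left(G \right)} = -48 + G$
$\left(3 - 4\right) v{\left(q{\left(6,-9 \right)} \right)} = \left(3 - 4\right) \left(-48 - 9\right) = \left(3 - 4\right) \left(-57\right) = \left(-1\right) \left(-57\right) = 57$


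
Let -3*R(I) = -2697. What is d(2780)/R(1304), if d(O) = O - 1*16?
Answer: 2764/899 ≈ 3.0745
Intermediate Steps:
d(O) = -16 + O (d(O) = O - 16 = -16 + O)
R(I) = 899 (R(I) = -⅓*(-2697) = 899)
d(2780)/R(1304) = (-16 + 2780)/899 = 2764*(1/899) = 2764/899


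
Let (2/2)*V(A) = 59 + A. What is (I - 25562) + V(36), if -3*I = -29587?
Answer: -46814/3 ≈ -15605.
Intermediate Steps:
I = 29587/3 (I = -⅓*(-29587) = 29587/3 ≈ 9862.3)
V(A) = 59 + A
(I - 25562) + V(36) = (29587/3 - 25562) + (59 + 36) = -47099/3 + 95 = -46814/3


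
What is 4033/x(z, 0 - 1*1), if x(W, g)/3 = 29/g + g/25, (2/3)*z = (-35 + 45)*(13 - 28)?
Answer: -100825/2178 ≈ -46.292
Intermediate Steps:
z = -225 (z = 3*((-35 + 45)*(13 - 28))/2 = 3*(10*(-15))/2 = (3/2)*(-150) = -225)
x(W, g) = 87/g + 3*g/25 (x(W, g) = 3*(29/g + g/25) = 87/g + 3*g/25)
4033/x(z, 0 - 1*1) = 4033/(87/(0 - 1*1) + 3*(0 - 1*1)/25) = 4033/(87/(0 - 1) + 3*(0 - 1)/25) = 4033/(87/(-1) + (3/25)*(-1)) = 4033/(87*(-1) - 3/25) = 4033/(-87 - 3/25) = 4033/(-2178/25) = 4033*(-25/2178) = -100825/2178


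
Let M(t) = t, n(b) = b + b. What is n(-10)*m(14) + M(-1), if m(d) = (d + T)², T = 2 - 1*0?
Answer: -5121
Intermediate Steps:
T = 2 (T = 2 + 0 = 2)
n(b) = 2*b
m(d) = (2 + d)² (m(d) = (d + 2)² = (2 + d)²)
n(-10)*m(14) + M(-1) = (2*(-10))*(2 + 14)² - 1 = -20*16² - 1 = -20*256 - 1 = -5120 - 1 = -5121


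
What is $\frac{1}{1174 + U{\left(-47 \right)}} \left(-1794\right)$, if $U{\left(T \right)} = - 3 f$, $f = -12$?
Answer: $- \frac{897}{605} \approx -1.4826$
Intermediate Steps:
$U{\left(T \right)} = 36$ ($U{\left(T \right)} = \left(-3\right) \left(-12\right) = 36$)
$\frac{1}{1174 + U{\left(-47 \right)}} \left(-1794\right) = \frac{1}{1174 + 36} \left(-1794\right) = \frac{1}{1210} \left(-1794\right) = - \frac{897}{605}$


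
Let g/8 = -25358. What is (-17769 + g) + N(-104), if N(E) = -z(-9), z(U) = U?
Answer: -220624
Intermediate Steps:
g = -202864 (g = 8*(-25358) = -202864)
N(E) = 9 (N(E) = -1*(-9) = 9)
(-17769 + g) + N(-104) = (-17769 - 202864) + 9 = -220633 + 9 = -220624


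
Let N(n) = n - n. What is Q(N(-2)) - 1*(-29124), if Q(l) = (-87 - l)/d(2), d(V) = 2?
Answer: 58161/2 ≈ 29081.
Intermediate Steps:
N(n) = 0
Q(l) = -87/2 - l/2 (Q(l) = (-87 - l)/2 = (-87 - l)*(½) = -87/2 - l/2)
Q(N(-2)) - 1*(-29124) = (-87/2 - ½*0) - 1*(-29124) = (-87/2 + 0) + 29124 = -87/2 + 29124 = 58161/2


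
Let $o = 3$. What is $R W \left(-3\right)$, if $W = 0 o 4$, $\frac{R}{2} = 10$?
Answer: $0$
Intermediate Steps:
$R = 20$ ($R = 2 \cdot 10 = 20$)
$W = 0$ ($W = 0 \cdot 3 \cdot 4 = 0 \cdot 4 = 0$)
$R W \left(-3\right) = 20 \cdot 0 \left(-3\right) = 0 \left(-3\right) = 0$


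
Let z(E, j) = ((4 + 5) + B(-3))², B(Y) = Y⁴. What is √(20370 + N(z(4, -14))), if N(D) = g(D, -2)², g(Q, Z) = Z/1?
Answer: √20374 ≈ 142.74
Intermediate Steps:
g(Q, Z) = Z (g(Q, Z) = Z*1 = Z)
z(E, j) = 8100 (z(E, j) = ((4 + 5) + (-3)⁴)² = (9 + 81)² = 90² = 8100)
N(D) = 4 (N(D) = (-2)² = 4)
√(20370 + N(z(4, -14))) = √(20370 + 4) = √20374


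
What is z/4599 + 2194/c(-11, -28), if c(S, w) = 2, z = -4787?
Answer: 5040316/4599 ≈ 1096.0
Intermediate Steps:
z/4599 + 2194/c(-11, -28) = -4787/4599 + 2194/2 = -4787*1/4599 + 2194*(½) = -4787/4599 + 1097 = 5040316/4599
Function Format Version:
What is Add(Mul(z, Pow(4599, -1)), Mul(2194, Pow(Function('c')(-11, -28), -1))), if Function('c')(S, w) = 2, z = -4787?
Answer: Rational(5040316, 4599) ≈ 1096.0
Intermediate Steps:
Add(Mul(z, Pow(4599, -1)), Mul(2194, Pow(Function('c')(-11, -28), -1))) = Add(Mul(-4787, Pow(4599, -1)), Mul(2194, Pow(2, -1))) = Add(Mul(-4787, Rational(1, 4599)), Mul(2194, Rational(1, 2))) = Add(Rational(-4787, 4599), 1097) = Rational(5040316, 4599)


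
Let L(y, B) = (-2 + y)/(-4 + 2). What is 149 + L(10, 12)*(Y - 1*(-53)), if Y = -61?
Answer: 181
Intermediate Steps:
L(y, B) = 1 - y/2 (L(y, B) = (-2 + y)/(-2) = (-2 + y)*(-1/2) = 1 - y/2)
149 + L(10, 12)*(Y - 1*(-53)) = 149 + (1 - 1/2*10)*(-61 - 1*(-53)) = 149 + (1 - 5)*(-61 + 53) = 149 - 4*(-8) = 149 + 32 = 181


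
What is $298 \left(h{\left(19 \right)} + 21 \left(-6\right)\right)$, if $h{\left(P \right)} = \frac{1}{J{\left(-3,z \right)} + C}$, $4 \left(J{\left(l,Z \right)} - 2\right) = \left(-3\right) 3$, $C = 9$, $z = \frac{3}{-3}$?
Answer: $- \frac{1312988}{35} \approx -37514.0$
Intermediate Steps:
$z = -1$ ($z = 3 \left(- \frac{1}{3}\right) = -1$)
$J{\left(l,Z \right)} = - \frac{1}{4}$ ($J{\left(l,Z \right)} = 2 + \frac{\left(-3\right) 3}{4} = 2 + \frac{1}{4} \left(-9\right) = 2 - \frac{9}{4} = - \frac{1}{4}$)
$h{\left(P \right)} = \frac{4}{35}$ ($h{\left(P \right)} = \frac{1}{- \frac{1}{4} + 9} = \frac{1}{\frac{35}{4}} = \frac{4}{35}$)
$298 \left(h{\left(19 \right)} + 21 \left(-6\right)\right) = 298 \left(\frac{4}{35} + 21 \left(-6\right)\right) = 298 \left(\frac{4}{35} - 126\right) = 298 \left(- \frac{4406}{35}\right) = - \frac{1312988}{35}$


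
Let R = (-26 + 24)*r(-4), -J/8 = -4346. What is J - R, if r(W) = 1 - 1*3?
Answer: 34764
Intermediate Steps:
J = 34768 (J = -8*(-4346) = 34768)
r(W) = -2 (r(W) = 1 - 3 = -2)
R = 4 (R = (-26 + 24)*(-2) = -2*(-2) = 4)
J - R = 34768 - 1*4 = 34768 - 4 = 34764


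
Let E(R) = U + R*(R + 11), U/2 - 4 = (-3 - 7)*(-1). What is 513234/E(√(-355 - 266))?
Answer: -152173881/213395 - 8468361*I*√69/213395 ≈ -713.11 - 329.64*I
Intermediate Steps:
U = 28 (U = 8 + 2*((-3 - 7)*(-1)) = 8 + 2*(-10*(-1)) = 8 + 2*10 = 8 + 20 = 28)
E(R) = 28 + R*(11 + R) (E(R) = 28 + R*(R + 11) = 28 + R*(11 + R))
513234/E(√(-355 - 266)) = 513234/(28 + (√(-355 - 266))² + 11*√(-355 - 266)) = 513234/(28 + (√(-621))² + 11*√(-621)) = 513234/(28 + (3*I*√69)² + 11*(3*I*√69)) = 513234/(28 - 621 + 33*I*√69) = 513234/(-593 + 33*I*√69)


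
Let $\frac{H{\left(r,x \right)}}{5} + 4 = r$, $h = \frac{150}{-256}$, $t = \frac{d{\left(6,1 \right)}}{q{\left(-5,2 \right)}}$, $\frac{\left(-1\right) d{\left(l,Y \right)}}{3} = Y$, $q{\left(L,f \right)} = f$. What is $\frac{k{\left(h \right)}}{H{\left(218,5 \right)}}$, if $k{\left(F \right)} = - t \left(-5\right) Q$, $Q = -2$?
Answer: $\frac{3}{214} \approx 0.014019$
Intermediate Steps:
$d{\left(l,Y \right)} = - 3 Y$
$t = - \frac{3}{2}$ ($t = \frac{\left(-3\right) 1}{2} = \left(-3\right) \frac{1}{2} = - \frac{3}{2} \approx -1.5$)
$h = - \frac{75}{128}$ ($h = 150 \left(- \frac{1}{256}\right) = - \frac{75}{128} \approx -0.58594$)
$H{\left(r,x \right)} = -20 + 5 r$
$k{\left(F \right)} = 15$ ($k{\left(F \right)} = - \left(- \frac{3}{2}\right) \left(-5\right) \left(-2\right) = - \frac{15 \left(-2\right)}{2} = \left(-1\right) \left(-15\right) = 15$)
$\frac{k{\left(h \right)}}{H{\left(218,5 \right)}} = \frac{15}{-20 + 5 \cdot 218} = \frac{15}{-20 + 1090} = \frac{15}{1070} = 15 \cdot \frac{1}{1070} = \frac{3}{214}$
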